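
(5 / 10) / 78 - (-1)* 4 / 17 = 641 / 2652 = 0.24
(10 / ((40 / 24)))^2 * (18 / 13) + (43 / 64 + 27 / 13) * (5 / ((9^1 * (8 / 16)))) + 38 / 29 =5885983 / 108576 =54.21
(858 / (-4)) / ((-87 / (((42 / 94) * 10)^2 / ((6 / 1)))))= 525525 / 64061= 8.20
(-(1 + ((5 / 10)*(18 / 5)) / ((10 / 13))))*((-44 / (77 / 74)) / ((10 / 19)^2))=2230619 / 4375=509.86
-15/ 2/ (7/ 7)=-15/ 2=-7.50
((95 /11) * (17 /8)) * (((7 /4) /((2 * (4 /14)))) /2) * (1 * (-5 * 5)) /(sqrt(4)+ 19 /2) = -1978375 /32384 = -61.09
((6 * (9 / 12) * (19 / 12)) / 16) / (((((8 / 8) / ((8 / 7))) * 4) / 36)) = 513 / 112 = 4.58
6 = 6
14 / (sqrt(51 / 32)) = 56 *sqrt(102) / 51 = 11.09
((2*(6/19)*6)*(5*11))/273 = 0.76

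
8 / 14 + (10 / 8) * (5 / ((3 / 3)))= 191 / 28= 6.82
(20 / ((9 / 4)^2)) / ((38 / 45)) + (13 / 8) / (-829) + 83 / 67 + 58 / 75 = 12705357139 / 1899570600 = 6.69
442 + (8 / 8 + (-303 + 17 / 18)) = 140.94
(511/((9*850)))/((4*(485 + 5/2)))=0.00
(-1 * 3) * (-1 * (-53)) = -159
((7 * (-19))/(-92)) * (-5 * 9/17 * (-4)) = 5985/391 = 15.31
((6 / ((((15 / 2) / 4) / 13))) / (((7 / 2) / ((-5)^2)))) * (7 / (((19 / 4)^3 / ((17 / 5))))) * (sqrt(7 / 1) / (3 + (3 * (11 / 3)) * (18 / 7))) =5.58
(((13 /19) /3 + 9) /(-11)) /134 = -263 /42009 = -0.01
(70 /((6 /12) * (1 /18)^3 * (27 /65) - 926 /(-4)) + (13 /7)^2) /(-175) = -1194902449 /55741967575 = -0.02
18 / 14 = 9 / 7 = 1.29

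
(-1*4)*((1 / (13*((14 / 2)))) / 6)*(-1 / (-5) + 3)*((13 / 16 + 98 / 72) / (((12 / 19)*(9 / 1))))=-5947 / 663390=-0.01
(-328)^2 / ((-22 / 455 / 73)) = -1786701280 / 11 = -162427389.09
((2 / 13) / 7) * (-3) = -6 / 91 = -0.07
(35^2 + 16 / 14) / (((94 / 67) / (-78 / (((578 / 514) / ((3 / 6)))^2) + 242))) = 21765054218433 / 109913636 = 198019.60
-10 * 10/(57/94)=-9400/57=-164.91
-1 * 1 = -1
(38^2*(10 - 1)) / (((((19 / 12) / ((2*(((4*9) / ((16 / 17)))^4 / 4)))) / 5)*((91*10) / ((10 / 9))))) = 156174665085 / 2912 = 53631409.71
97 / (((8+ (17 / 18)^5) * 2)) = 91644048 / 16536401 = 5.54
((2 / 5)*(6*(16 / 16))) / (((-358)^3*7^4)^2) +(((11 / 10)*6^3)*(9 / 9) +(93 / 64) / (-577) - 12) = 7898825956500154712076745923 / 35012917258548592909125440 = 225.60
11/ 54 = 0.20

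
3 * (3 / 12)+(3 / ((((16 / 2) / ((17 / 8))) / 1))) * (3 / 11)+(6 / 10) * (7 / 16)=4329 / 3520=1.23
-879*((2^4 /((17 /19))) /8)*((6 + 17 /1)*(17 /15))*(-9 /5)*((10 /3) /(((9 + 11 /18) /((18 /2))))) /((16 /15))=93341889 /346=269774.25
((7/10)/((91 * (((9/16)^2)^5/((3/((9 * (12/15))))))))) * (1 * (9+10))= 2611340115968/135984591639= 19.20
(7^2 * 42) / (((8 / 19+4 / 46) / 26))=3897166 / 37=105328.81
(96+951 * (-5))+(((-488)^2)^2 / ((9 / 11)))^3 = 242781684015251485584382806754864325 / 729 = 333033860103225631802994200000000.00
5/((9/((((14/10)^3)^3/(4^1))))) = 40353607/14062500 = 2.87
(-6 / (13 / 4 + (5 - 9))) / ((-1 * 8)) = -1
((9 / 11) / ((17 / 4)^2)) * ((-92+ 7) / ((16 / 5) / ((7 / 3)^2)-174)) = 0.02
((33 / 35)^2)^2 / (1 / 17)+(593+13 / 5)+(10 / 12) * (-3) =606.53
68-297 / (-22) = 163 / 2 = 81.50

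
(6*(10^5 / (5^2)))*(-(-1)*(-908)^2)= 19787136000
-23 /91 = -0.25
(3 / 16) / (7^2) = 3 / 784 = 0.00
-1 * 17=-17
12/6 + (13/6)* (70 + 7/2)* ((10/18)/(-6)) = -2753/216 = -12.75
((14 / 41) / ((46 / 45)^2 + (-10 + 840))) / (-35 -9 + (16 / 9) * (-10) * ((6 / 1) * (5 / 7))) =-297675 / 87074852572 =-0.00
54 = 54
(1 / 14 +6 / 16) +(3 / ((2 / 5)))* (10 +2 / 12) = 4295 / 56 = 76.70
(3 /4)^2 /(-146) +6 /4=3495 /2336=1.50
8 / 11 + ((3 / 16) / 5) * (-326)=-5059 / 440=-11.50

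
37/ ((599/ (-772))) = -28564/ 599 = -47.69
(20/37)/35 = 4/259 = 0.02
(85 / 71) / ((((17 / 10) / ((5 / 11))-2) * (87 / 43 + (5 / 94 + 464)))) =17178500 / 11636732937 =0.00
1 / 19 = 0.05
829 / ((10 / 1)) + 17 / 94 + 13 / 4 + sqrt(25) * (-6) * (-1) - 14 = 102.33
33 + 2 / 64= 33.03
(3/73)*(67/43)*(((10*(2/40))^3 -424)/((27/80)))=-2271970/28251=-80.42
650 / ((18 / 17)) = 5525 / 9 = 613.89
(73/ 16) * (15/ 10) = 6.84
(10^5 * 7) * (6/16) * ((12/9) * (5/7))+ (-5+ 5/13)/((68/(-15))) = 55250225/221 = 250001.02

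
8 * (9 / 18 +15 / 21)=68 / 7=9.71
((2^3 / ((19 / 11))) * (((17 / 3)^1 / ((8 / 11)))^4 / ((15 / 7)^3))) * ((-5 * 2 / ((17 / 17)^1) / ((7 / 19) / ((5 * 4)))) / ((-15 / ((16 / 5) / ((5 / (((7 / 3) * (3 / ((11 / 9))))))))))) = 419431019623 / 1822500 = 230140.48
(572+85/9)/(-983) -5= -49468/8847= -5.59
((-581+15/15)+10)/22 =-285/11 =-25.91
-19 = -19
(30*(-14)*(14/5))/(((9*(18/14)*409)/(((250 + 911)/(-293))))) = 117992/119837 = 0.98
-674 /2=-337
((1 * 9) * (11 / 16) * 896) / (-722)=-2772 / 361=-7.68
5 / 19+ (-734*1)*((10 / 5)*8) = -223131 / 19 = -11743.74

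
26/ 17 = 1.53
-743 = -743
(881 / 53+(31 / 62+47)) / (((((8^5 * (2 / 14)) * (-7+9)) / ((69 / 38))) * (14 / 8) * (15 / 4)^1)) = 156331 / 82493440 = 0.00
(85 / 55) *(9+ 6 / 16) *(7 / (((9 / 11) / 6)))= 2975 / 4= 743.75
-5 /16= -0.31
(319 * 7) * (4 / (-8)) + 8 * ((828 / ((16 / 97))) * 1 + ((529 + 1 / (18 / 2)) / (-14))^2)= 400618003 / 7938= 50468.38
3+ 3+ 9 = 15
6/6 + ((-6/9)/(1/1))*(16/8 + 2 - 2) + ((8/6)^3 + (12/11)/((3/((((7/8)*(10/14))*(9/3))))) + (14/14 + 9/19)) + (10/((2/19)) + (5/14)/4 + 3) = 32321875/316008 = 102.28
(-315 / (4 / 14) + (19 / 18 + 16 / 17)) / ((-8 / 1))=168377 / 1224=137.56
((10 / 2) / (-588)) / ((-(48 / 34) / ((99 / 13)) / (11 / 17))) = 605 / 20384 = 0.03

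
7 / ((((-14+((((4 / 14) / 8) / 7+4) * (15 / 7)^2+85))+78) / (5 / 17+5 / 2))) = 3193330 / 27329557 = 0.12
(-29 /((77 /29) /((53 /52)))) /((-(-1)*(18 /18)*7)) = -44573 /28028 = -1.59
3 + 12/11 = 45/11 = 4.09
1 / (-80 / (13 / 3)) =-13 / 240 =-0.05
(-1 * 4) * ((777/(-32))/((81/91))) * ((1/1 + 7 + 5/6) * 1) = 1249157/1296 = 963.86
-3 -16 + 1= -18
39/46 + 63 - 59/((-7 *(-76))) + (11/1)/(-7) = 760657/12236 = 62.17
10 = 10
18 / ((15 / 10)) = 12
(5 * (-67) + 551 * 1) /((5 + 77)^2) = 54 /1681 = 0.03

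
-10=-10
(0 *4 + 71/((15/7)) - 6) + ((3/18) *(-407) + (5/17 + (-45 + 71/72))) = -84.42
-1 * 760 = -760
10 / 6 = 5 / 3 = 1.67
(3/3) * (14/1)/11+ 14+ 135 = 1653/11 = 150.27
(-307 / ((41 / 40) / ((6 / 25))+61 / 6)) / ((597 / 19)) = -93328 / 137907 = -0.68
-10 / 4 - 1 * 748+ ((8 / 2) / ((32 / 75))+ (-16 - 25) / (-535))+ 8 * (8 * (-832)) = -231073127 / 4280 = -53989.05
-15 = -15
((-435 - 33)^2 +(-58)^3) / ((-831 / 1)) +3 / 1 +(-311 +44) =-243296 / 831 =-292.77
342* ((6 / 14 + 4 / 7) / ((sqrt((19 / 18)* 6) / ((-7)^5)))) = -302526* sqrt(57) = -2284021.21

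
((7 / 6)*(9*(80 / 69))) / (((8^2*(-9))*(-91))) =5 / 21528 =0.00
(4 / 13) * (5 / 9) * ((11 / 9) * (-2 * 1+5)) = 220 / 351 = 0.63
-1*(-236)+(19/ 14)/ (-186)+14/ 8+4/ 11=3410159/ 14322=238.11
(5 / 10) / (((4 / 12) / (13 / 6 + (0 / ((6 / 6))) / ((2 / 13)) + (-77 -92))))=-1001 / 4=-250.25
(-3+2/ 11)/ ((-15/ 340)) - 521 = -15085/ 33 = -457.12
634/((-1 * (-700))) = 317/350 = 0.91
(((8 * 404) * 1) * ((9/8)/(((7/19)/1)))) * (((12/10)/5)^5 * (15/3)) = 537197184/13671875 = 39.29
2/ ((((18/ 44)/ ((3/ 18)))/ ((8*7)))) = 1232/ 27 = 45.63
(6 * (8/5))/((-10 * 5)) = -24/125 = -0.19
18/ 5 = 3.60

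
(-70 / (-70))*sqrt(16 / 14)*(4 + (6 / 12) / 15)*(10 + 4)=242*sqrt(14) / 15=60.37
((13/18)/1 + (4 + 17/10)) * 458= 132362/45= 2941.38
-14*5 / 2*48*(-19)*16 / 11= 510720 / 11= 46429.09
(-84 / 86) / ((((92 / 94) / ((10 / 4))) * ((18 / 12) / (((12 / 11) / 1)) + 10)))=-2820 / 12857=-0.22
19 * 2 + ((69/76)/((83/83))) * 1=2957/76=38.91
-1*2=-2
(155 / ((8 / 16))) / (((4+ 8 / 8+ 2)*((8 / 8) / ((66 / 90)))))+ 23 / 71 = 48905 / 1491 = 32.80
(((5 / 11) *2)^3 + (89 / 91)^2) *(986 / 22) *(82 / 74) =380486500263 / 4485958477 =84.82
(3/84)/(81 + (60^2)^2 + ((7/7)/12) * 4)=3/1088646832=0.00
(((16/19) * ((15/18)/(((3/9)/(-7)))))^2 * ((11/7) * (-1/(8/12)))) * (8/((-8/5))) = 924000/361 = 2559.56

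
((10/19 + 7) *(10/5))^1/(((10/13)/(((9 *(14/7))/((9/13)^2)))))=628342/855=734.90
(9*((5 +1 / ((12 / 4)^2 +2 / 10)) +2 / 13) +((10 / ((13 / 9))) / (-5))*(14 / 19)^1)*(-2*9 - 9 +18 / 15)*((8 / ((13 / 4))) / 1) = -217357776 / 73853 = -2943.11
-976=-976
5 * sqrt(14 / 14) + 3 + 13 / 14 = 125 / 14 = 8.93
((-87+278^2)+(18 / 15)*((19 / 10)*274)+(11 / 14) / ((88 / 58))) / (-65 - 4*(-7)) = -2103.30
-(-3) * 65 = 195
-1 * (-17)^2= -289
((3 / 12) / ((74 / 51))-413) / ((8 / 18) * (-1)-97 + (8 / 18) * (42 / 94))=51689331 / 12175960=4.25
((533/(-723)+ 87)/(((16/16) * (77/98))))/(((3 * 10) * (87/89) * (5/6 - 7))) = -77710528/128003535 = -0.61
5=5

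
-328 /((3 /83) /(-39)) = 353912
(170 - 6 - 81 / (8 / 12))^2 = 7225 / 4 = 1806.25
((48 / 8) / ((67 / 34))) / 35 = 204 / 2345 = 0.09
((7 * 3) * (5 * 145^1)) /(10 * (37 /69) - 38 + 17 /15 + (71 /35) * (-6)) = -12256125 /35159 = -348.59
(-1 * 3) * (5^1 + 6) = -33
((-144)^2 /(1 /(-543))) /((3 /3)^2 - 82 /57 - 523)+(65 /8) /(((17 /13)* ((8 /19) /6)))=87644054031 /4057696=21599.46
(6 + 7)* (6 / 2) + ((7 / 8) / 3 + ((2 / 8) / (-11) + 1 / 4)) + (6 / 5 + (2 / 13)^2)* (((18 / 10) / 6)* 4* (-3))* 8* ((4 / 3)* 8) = -375211711 / 1115400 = -336.39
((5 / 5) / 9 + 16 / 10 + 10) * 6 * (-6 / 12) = -527 / 15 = -35.13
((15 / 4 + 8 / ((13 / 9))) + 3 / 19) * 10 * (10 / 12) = 78.72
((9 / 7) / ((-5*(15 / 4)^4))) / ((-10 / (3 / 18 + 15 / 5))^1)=1216 / 2953125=0.00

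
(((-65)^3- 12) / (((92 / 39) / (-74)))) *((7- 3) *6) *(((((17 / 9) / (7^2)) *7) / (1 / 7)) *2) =17965653992 / 23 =781115390.96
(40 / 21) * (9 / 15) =8 / 7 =1.14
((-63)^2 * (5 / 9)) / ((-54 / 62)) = -7595 / 3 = -2531.67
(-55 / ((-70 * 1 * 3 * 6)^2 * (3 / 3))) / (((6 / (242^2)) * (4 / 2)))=-161051 / 952560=-0.17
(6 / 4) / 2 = 3 / 4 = 0.75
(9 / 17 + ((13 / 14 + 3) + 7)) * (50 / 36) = 7575 / 476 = 15.91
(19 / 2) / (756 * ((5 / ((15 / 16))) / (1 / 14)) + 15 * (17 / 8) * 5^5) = 0.00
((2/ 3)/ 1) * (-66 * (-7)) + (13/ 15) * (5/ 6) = 5557/ 18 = 308.72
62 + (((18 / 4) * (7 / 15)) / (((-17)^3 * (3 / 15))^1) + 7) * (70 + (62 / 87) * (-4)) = 227351603 / 427431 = 531.90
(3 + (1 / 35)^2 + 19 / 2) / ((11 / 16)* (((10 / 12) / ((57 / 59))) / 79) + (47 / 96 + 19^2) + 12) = 3309921144 / 98893214875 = 0.03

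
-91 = -91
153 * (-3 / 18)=-51 / 2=-25.50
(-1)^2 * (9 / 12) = 3 / 4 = 0.75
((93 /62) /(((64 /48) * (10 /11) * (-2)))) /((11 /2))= -9 /80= -0.11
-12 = -12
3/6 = 1/2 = 0.50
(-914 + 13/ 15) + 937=358/ 15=23.87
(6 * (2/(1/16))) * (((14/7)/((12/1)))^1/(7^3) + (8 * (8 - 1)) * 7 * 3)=77446688/343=225792.09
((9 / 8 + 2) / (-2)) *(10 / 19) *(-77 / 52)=1.22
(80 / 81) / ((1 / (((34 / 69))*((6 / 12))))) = 1360 / 5589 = 0.24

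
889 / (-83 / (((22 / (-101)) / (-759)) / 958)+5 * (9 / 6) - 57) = -1778 / 554133165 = -0.00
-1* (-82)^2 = -6724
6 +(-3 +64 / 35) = 169 / 35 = 4.83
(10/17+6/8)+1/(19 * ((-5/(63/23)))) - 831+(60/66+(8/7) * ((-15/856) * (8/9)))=-3043725561193/3672451860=-828.80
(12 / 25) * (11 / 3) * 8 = 352 / 25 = 14.08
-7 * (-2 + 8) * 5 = -210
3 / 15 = 1 / 5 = 0.20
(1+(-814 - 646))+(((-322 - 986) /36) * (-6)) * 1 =-1241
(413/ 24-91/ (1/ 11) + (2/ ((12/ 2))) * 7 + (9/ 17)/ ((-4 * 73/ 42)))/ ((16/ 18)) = -87702069/ 79424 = -1104.23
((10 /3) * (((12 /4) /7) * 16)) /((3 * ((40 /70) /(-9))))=-120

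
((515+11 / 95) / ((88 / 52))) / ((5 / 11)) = 318084 / 475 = 669.65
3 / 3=1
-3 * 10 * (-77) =2310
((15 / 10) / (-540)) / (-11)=1 / 3960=0.00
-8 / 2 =-4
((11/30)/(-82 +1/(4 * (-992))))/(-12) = 5456/14641965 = 0.00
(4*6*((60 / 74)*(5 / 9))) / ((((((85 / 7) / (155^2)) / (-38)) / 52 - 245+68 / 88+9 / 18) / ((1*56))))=-16376424064000 / 6592906410639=-2.48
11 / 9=1.22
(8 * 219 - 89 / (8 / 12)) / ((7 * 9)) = 1079 / 42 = 25.69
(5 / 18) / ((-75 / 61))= -61 / 270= -0.23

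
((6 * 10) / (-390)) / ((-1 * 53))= 2 / 689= 0.00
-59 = -59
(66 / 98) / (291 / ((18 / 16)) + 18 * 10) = 99 / 64484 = 0.00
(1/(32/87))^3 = 658503/32768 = 20.10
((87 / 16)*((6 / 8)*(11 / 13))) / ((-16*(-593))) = 2871 / 7894016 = 0.00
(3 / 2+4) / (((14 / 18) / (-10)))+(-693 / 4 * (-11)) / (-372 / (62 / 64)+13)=-112563 / 1484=-75.85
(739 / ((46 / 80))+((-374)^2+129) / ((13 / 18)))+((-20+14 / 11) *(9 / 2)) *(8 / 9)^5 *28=4182658055162 / 21579129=193828.86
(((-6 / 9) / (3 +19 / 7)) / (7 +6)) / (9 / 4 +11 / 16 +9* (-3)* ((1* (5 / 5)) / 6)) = 28 / 4875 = 0.01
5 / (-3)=-5 / 3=-1.67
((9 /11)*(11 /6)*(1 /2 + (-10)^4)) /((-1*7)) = -60003 /28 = -2142.96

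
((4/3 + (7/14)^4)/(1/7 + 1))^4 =48382841521/21743271936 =2.23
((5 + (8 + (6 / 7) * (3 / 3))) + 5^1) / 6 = 22 / 7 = 3.14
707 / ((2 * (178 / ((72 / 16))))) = 6363 / 712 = 8.94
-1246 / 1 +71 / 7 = -8651 / 7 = -1235.86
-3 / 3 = -1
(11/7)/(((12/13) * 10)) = 143/840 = 0.17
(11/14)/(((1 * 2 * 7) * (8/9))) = 99/1568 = 0.06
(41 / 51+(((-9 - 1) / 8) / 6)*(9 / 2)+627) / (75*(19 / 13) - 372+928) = 6649799 / 7060848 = 0.94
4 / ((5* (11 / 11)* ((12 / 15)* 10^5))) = 0.00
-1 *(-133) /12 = 133 /12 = 11.08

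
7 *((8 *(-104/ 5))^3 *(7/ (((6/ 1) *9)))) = -14110294016/ 3375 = -4180827.86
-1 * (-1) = 1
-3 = -3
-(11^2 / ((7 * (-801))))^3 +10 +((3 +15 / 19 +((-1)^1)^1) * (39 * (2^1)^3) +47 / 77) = 32454690789299204 / 36841555160487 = 880.93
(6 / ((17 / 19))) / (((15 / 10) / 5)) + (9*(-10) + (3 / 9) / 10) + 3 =-32953 / 510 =-64.61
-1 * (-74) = 74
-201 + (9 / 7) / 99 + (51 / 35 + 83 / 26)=-1965339 / 10010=-196.34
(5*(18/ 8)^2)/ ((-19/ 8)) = -405/ 38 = -10.66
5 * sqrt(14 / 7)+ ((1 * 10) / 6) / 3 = 5 / 9+ 5 * sqrt(2) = 7.63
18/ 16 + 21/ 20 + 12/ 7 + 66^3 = 287499.89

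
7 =7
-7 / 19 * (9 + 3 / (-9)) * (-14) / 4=637 / 57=11.18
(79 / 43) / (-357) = -79 / 15351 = -0.01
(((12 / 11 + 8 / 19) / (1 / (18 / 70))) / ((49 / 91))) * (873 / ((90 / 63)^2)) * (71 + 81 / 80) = 46486309779 / 2090000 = 22242.25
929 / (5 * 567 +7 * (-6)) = 929 / 2793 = 0.33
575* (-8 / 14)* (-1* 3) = 985.71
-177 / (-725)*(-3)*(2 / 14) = -531 / 5075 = -0.10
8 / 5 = 1.60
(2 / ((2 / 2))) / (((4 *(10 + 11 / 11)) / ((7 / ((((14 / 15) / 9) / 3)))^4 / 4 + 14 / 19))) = 19108097.07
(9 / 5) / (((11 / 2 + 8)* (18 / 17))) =17 / 135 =0.13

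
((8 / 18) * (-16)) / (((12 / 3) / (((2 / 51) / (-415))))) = 32 / 190485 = 0.00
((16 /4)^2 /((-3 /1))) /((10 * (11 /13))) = -104 /165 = -0.63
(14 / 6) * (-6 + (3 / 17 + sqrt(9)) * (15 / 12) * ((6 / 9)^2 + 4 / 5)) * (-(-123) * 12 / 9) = -6888 / 17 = -405.18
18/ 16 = 9/ 8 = 1.12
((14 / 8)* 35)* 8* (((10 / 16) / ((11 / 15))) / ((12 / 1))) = 6125 / 176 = 34.80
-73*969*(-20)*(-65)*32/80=-36783240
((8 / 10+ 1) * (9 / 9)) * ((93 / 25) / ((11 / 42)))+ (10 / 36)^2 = 11424271 / 445500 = 25.64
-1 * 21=-21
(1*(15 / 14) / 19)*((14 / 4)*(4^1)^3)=240 / 19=12.63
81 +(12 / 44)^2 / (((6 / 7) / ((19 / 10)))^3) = 237576637 / 2904000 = 81.81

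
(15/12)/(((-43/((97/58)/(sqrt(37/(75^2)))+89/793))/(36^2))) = -5892750 * sqrt(37)/46139 - 144180/34099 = -781.10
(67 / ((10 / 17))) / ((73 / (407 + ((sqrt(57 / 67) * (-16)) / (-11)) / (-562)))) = 463573 / 730 - 68 * sqrt(3819) / 1128215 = 635.03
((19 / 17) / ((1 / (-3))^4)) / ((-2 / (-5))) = 7695 / 34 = 226.32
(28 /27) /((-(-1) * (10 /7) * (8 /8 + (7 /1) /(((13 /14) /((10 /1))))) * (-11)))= -1274 /1474605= -0.00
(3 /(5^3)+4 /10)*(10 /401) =0.01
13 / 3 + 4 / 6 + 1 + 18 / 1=24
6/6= 1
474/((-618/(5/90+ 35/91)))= -79/234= -0.34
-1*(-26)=26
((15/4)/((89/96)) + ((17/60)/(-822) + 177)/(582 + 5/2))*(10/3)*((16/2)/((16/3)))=1593550121/73304316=21.74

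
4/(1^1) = 4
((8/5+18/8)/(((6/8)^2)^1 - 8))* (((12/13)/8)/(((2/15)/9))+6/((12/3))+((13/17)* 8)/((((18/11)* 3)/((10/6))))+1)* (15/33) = -885415/304317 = -2.91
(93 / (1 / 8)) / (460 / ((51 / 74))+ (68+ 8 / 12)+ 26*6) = 6324 / 7583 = 0.83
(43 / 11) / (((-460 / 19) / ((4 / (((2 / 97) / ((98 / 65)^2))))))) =-380553698 / 5344625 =-71.20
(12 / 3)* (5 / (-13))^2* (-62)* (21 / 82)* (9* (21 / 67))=-12303900 / 464243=-26.50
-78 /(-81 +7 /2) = 156 /155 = 1.01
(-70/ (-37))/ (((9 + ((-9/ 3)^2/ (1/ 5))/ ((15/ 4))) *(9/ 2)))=20/ 999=0.02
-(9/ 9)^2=-1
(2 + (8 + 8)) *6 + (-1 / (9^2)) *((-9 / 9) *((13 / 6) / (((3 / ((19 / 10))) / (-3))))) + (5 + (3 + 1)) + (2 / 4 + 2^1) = 580523 / 4860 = 119.45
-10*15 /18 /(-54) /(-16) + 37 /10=3.69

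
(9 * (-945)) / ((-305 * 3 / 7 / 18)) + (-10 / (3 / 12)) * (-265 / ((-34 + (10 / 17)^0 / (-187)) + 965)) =1569835079 / 1327482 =1182.57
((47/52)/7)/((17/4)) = 47/1547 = 0.03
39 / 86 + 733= 63077 / 86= 733.45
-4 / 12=-1 / 3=-0.33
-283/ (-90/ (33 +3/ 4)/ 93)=78957/ 8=9869.62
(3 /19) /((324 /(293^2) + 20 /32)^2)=1415049753792 /3543180696811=0.40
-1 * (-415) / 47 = 415 / 47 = 8.83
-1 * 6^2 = -36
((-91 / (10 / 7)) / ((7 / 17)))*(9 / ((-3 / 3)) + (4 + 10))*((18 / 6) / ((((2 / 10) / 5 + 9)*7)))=-16575 / 452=-36.67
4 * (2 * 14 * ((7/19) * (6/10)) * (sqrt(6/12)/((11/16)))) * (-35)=-131712 * sqrt(2)/209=-891.24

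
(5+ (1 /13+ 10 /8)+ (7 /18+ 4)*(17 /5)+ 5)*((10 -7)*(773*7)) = 332359853 /780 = 426102.38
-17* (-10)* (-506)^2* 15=652891800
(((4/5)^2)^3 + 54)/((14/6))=23.26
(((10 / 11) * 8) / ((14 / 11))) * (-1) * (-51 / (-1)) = -2040 / 7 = -291.43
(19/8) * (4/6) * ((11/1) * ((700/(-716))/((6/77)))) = -2816275/12888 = -218.52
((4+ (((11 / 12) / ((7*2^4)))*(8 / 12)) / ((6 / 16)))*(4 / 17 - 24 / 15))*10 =-176030 / 3213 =-54.79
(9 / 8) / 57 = 3 / 152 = 0.02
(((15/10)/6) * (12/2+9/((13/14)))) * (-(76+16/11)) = -43452/143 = -303.86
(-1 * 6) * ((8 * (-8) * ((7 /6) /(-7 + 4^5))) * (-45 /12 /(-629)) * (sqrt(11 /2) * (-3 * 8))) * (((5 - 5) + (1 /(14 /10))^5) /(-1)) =1000000 * sqrt(22) /170655877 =0.03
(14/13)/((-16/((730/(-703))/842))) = 2555/30780152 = 0.00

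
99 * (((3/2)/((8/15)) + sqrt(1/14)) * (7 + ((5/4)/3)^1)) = 2937 * sqrt(14)/56 + 132165/64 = 2261.31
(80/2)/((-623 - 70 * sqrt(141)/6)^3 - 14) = -10710267660/48424329180572149 + 76087200 * sqrt(141)/6917761311510307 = -0.00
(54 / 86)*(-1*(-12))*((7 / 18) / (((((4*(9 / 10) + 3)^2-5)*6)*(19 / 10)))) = 2625 / 393794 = 0.01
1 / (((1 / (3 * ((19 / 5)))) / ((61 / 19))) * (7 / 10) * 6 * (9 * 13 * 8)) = 61 / 6552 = 0.01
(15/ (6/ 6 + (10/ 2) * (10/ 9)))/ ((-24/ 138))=-3105/ 236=-13.16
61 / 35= 1.74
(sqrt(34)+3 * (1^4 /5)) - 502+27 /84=-70151 /140+sqrt(34)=-495.25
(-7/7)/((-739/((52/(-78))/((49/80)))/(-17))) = 2720/108633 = 0.03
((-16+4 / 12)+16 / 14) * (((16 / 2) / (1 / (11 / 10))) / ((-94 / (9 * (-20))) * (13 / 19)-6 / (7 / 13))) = 1529880 / 129103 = 11.85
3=3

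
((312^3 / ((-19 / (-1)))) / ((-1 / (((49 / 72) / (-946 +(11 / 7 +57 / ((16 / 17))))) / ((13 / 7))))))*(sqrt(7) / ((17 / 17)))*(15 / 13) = 2023.20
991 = 991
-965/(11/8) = -7720/11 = -701.82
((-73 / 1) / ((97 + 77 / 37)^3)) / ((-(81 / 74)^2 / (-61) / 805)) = -3.08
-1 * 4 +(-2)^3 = -12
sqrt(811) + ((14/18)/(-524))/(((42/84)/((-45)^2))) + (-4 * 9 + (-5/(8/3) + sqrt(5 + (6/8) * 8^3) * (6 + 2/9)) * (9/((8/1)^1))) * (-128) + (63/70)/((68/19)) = -896 * sqrt(389) + sqrt(811) + 434019141/89080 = -12771.16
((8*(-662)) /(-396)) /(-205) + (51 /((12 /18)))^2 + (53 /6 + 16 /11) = 475915529 /81180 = 5862.47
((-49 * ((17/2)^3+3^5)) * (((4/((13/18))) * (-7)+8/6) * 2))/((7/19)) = 332873065/39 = 8535206.79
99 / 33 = 3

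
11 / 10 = 1.10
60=60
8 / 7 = 1.14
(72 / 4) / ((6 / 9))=27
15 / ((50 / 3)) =9 / 10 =0.90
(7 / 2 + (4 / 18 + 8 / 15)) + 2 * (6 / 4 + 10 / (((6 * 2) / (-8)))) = -547 / 90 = -6.08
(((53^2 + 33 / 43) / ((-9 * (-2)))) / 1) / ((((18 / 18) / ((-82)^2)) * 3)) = 406196840 / 1161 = 349868.08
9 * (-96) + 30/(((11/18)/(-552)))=-307584/11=-27962.18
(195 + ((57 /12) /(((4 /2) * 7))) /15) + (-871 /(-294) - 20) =348851 /1960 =177.99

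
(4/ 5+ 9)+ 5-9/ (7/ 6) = 248/ 35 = 7.09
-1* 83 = -83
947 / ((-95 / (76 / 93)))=-3788 / 465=-8.15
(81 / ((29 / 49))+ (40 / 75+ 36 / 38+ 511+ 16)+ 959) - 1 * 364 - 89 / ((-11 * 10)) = 229315243 / 181830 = 1261.15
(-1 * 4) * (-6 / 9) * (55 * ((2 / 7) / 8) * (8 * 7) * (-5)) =-1466.67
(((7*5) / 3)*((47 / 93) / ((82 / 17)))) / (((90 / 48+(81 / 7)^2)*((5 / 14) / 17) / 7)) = 1826315848 / 608817897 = 3.00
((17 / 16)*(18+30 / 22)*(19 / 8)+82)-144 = -18497 / 1408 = -13.14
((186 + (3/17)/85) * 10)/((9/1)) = 179182/867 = 206.67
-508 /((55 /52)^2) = -1373632 /3025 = -454.09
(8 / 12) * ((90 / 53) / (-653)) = -60 / 34609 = -0.00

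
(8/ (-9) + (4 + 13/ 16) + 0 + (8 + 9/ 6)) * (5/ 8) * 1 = 9665/ 1152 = 8.39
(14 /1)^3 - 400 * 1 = 2344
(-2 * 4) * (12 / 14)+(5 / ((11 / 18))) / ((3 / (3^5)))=50502 / 77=655.87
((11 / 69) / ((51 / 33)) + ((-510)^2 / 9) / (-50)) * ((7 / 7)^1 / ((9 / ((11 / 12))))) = -58.86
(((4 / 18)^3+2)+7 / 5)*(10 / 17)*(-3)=-24866 / 4131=-6.02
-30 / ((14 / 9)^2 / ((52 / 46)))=-15795 / 1127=-14.02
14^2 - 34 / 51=195.33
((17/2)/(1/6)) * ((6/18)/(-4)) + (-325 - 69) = -1593/4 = -398.25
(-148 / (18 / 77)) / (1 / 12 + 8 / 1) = -22792 / 291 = -78.32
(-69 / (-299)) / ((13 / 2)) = 6 / 169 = 0.04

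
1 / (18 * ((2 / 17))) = 17 / 36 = 0.47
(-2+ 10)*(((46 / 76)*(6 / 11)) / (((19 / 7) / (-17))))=-65688 / 3971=-16.54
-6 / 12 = -1 / 2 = -0.50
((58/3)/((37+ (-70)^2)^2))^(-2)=5346813283316649/3364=1589421308952.63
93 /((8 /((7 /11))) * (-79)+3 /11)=-7161 /76451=-0.09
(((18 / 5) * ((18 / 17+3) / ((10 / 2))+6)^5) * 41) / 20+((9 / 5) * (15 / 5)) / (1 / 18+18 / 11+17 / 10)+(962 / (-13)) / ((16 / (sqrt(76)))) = 40315891624575790599 / 372490609843750 - 37 * sqrt(19) / 4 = 108192.99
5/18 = 0.28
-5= -5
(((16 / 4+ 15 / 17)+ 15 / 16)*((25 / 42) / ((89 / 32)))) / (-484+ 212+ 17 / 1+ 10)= -7915 / 1556877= -0.01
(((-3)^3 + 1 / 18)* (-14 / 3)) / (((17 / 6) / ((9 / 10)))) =679 / 17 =39.94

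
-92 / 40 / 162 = -23 / 1620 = -0.01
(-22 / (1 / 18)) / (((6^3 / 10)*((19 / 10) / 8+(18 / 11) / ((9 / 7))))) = -48400 / 3987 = -12.14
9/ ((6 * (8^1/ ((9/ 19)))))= 27/ 304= 0.09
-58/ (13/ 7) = -406/ 13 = -31.23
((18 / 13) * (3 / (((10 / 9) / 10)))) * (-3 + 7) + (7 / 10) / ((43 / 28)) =419234 / 2795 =149.99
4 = 4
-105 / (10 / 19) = -399 / 2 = -199.50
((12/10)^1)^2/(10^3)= 9/6250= 0.00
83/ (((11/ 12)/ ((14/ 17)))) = 13944/ 187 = 74.57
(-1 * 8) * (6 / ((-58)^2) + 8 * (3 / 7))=-161556 / 5887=-27.44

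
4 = 4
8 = 8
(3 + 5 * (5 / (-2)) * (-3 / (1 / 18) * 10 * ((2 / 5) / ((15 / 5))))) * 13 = 11739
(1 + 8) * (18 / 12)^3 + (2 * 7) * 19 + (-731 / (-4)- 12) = 3737 / 8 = 467.12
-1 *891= -891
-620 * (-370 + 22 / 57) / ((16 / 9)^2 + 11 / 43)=15165167760 / 226081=67078.47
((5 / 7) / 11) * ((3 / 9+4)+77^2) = 89000 / 231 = 385.28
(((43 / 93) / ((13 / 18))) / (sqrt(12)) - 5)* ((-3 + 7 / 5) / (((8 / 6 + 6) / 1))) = 12 / 11 - 516* sqrt(3) / 22165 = 1.05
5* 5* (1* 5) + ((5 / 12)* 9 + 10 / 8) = 130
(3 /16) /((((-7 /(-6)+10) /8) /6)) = 0.81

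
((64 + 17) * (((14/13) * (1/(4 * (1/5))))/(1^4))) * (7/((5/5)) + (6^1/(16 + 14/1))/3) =10017/13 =770.54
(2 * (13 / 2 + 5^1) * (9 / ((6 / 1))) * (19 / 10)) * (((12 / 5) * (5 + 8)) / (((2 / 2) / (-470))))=-4806126 / 5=-961225.20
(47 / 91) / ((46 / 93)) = 1.04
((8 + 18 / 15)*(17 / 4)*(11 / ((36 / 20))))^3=79562482901 / 5832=13642401.05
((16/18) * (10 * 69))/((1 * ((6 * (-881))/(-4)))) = 3680/7929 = 0.46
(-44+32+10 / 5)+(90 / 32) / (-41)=-6605 / 656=-10.07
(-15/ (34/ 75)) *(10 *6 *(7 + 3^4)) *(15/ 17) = -154152.25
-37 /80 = -0.46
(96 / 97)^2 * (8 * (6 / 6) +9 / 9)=82944 / 9409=8.82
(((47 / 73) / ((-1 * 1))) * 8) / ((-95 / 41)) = 15416 / 6935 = 2.22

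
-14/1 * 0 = 0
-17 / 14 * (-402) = 3417 / 7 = 488.14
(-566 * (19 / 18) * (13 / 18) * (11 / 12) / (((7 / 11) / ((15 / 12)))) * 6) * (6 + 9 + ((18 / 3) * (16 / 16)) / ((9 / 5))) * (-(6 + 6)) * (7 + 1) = 4651911550 / 567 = 8204429.54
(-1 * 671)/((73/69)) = -46299/73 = -634.23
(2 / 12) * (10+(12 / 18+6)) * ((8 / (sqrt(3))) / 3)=200 * sqrt(3) / 81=4.28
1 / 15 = 0.07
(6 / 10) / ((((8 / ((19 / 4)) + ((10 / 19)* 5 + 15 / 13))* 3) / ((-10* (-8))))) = 3952 / 1351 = 2.93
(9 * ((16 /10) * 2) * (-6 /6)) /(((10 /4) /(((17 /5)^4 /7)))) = -24054048 /109375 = -219.92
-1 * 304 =-304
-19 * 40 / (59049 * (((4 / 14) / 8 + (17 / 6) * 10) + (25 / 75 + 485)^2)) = -21280 / 389496107277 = -0.00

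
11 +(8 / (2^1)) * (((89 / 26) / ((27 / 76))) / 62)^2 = 1313795695 / 118396161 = 11.10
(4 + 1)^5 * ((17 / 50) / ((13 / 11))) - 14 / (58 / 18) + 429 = 998065 / 754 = 1323.69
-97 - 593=-690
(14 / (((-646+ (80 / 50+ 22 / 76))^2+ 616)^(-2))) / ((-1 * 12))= -1574862822797048337847 / 7819260000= -201408166859.40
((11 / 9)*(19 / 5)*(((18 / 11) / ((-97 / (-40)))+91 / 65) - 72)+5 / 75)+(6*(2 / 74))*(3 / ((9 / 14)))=-261589918 / 807525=-323.94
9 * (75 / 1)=675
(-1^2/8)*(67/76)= -67/608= -0.11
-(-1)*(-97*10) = -970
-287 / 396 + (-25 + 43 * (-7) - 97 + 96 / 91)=-15231329 / 36036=-422.67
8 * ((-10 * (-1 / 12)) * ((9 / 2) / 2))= 15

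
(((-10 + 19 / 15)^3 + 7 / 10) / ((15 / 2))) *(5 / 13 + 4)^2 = -1621415977 / 950625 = -1705.63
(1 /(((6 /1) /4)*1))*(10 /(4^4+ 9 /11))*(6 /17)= 88 /9605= 0.01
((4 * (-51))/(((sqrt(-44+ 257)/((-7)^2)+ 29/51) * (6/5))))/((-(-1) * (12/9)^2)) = -2716575435/11721824+ 97498485 * sqrt(213)/11721824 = -110.36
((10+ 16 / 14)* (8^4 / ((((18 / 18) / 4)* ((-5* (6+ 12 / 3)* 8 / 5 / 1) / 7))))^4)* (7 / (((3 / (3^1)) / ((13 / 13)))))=205914338626633728 / 625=329462941802613.96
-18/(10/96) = -864/5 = -172.80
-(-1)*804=804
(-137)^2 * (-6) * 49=-5518086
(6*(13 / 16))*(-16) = -78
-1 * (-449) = 449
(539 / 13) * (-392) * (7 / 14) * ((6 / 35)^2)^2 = -57024 / 8125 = -7.02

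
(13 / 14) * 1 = 0.93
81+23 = 104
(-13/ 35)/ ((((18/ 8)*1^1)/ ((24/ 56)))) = -52/ 735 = -0.07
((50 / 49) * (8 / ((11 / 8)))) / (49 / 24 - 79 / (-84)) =25600 / 12859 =1.99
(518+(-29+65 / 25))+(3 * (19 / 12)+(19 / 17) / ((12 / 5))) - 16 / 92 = 2912804 / 5865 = 496.64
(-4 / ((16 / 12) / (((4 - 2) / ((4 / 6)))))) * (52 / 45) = -10.40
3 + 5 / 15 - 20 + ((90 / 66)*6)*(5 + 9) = 3230 / 33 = 97.88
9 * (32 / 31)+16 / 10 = 1688 / 155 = 10.89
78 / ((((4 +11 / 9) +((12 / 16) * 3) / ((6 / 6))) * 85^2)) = 0.00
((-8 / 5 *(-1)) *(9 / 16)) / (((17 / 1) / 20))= 18 / 17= 1.06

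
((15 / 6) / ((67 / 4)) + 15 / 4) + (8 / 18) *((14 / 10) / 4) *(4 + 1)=11281 / 2412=4.68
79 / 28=2.82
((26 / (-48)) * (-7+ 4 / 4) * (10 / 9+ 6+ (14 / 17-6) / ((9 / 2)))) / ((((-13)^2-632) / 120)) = -39520 / 7871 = -5.02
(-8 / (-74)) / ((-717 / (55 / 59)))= -220 / 1565211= -0.00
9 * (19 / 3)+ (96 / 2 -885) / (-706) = 41079 / 706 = 58.19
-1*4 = -4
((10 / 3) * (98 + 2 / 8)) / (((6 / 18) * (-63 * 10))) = -131 / 84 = -1.56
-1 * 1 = -1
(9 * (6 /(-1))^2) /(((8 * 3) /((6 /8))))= 81 /8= 10.12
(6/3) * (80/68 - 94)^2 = 4980168/289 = 17232.42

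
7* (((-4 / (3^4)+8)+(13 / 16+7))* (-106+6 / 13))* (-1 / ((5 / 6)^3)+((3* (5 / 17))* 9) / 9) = 29380967371 / 2983500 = 9847.82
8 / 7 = 1.14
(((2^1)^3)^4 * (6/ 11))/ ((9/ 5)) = 40960/ 33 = 1241.21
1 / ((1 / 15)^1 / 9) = 135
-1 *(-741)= 741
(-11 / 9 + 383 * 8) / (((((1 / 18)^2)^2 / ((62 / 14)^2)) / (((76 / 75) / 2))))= 782746677792 / 245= 3194884399.15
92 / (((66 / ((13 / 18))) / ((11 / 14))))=299 / 378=0.79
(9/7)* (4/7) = 36/49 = 0.73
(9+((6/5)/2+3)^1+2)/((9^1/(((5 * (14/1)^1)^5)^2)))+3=41241386354000000027/9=4582376261555555558.56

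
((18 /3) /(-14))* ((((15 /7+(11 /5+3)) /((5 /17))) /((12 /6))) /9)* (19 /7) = -83011 /51450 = -1.61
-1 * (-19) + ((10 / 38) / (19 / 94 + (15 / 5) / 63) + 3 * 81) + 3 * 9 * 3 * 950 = 723254674 / 9367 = 77213.05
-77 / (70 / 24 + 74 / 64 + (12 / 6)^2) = -7392 / 775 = -9.54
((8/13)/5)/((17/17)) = 8/65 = 0.12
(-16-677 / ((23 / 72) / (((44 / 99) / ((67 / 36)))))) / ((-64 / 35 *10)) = 351995 / 12328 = 28.55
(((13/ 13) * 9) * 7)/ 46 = 63/ 46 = 1.37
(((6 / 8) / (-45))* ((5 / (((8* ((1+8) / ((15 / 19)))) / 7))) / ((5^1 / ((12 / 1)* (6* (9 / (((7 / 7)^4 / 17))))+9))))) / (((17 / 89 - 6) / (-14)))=-33.99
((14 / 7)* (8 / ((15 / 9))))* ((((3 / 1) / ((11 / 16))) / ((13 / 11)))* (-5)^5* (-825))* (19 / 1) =22572000000 / 13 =1736307692.31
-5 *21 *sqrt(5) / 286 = -105 *sqrt(5) / 286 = -0.82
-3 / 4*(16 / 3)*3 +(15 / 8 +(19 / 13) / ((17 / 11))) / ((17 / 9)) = -315789 / 30056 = -10.51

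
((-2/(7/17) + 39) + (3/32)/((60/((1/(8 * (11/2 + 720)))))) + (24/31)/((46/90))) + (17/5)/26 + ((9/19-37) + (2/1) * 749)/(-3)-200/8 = -436280580223051/915844826624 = -476.37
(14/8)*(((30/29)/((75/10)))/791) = 1/3277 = 0.00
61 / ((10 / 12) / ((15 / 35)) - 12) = -1098 / 181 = -6.07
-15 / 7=-2.14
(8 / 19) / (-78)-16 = -11860 / 741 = -16.01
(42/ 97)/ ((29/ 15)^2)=0.12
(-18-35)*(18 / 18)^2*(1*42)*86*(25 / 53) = -90300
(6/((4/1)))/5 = 3/10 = 0.30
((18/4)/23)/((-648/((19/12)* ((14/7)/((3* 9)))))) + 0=-19/536544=-0.00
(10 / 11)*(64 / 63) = 640 / 693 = 0.92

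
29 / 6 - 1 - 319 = -1891 / 6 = -315.17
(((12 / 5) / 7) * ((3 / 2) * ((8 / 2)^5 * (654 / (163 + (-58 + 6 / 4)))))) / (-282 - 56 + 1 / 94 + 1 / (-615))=-9.57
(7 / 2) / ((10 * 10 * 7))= 1 / 200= 0.00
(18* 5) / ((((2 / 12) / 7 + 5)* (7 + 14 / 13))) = 2.22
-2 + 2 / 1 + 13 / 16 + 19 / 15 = 499 / 240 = 2.08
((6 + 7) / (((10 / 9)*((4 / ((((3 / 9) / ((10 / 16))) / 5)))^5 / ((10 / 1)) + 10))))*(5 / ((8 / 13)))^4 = 0.01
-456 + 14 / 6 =-1361 / 3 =-453.67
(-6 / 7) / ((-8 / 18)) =27 / 14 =1.93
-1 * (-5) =5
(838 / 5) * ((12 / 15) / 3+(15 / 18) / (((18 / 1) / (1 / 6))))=372491 / 8100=45.99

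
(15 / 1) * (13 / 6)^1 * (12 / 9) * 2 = 260 / 3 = 86.67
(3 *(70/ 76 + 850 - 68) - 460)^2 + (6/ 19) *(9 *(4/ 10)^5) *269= 16098046355357/ 4512500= 3567434.10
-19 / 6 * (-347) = 6593 / 6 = 1098.83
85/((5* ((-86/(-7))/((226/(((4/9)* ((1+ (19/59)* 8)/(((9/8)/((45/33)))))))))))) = 235631781/1451680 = 162.32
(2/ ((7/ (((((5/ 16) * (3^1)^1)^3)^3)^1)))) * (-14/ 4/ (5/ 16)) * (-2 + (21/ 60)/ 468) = 3197291484375/ 893353197568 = 3.58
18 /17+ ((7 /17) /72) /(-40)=3049 /2880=1.06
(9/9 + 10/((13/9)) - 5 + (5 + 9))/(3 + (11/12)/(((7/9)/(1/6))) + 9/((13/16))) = 12320/10391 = 1.19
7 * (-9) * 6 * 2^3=-3024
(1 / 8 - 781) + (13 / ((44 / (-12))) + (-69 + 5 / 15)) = -853.09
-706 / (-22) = 353 / 11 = 32.09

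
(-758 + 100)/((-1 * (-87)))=-658/87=-7.56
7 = 7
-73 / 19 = -3.84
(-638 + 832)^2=37636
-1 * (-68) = 68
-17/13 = -1.31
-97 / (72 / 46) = -2231 / 36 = -61.97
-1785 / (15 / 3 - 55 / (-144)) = -51408 / 155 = -331.66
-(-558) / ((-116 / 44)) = -6138 / 29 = -211.66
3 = 3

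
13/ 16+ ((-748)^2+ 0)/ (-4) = -139875.19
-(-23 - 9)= 32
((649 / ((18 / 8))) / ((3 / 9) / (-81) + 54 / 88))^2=9511352066304 / 42471289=223947.81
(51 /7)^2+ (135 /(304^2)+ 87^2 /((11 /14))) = 482498925885 /49812224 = 9686.36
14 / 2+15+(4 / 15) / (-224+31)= 63686 / 2895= 22.00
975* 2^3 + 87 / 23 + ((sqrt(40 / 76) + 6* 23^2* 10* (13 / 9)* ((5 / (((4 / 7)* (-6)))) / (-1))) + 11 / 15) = sqrt(190) / 19 + 154554973 / 2070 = 74664.96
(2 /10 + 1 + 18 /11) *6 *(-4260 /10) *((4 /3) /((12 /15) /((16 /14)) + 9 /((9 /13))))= -1063296 /1507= -705.57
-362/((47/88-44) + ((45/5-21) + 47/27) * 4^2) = 860112/493291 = 1.74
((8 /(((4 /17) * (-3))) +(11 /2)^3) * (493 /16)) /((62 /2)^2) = 1834453 /369024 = 4.97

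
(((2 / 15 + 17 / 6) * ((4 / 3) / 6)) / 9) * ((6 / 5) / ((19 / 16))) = 2848 / 38475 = 0.07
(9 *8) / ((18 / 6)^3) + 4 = 20 / 3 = 6.67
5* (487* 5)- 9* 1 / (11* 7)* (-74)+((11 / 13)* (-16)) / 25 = 304882273 / 25025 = 12183.11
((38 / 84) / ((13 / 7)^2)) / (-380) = -7 / 20280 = -0.00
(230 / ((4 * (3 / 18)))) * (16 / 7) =5520 / 7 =788.57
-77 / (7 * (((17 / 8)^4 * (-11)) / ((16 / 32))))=2048 / 83521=0.02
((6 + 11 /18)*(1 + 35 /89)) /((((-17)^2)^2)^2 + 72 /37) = 272986 /206740523336589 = 0.00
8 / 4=2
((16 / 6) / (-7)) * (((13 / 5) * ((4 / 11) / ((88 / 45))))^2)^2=-62462907 / 3001024334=-0.02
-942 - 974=-1916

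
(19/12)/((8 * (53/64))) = 38/159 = 0.24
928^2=861184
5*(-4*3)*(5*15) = -4500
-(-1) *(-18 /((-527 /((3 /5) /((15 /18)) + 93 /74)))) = 32913 /487475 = 0.07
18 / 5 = 3.60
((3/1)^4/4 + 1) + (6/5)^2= 22.69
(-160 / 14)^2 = 6400 / 49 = 130.61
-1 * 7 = -7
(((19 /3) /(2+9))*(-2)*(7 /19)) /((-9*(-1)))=-14 /297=-0.05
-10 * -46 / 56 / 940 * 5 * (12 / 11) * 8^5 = 5652480 / 3619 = 1561.89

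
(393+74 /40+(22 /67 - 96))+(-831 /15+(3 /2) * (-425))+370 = -31787 /1340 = -23.72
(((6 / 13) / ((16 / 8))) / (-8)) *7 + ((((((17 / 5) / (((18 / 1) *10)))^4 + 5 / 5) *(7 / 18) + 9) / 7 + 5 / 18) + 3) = 4747047532600411 / 1074691800000000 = 4.42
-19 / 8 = -2.38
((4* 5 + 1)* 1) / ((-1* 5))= -21 / 5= -4.20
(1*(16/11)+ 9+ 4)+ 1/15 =2396/165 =14.52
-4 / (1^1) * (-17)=68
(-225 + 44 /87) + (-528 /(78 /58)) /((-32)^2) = -16277545 /72384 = -224.88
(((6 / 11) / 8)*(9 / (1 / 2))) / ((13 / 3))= 81 / 286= 0.28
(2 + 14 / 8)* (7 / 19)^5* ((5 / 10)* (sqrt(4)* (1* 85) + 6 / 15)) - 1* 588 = -2901152751 / 4952198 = -585.83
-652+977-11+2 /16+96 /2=2897 /8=362.12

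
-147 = -147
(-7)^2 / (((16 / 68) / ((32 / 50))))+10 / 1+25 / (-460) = 329419 / 2300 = 143.23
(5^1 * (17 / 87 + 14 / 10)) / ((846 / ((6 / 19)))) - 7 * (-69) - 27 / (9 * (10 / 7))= 1120854997 / 2330730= 480.90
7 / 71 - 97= -6880 / 71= -96.90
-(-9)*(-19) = -171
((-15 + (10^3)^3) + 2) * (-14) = -13999999818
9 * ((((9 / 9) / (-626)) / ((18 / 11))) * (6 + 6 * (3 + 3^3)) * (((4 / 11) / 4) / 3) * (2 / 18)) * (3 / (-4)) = 31 / 7512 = 0.00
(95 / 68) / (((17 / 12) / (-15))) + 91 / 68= -13.45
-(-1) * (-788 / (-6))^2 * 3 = 155236 / 3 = 51745.33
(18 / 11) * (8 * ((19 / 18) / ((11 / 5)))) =760 / 121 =6.28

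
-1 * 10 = -10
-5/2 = -2.50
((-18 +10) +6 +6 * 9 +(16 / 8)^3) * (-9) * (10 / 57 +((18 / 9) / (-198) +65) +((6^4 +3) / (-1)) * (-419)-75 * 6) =-61384121220 / 209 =-293703929.28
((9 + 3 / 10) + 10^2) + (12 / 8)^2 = 2231 / 20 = 111.55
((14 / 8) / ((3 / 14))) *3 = 24.50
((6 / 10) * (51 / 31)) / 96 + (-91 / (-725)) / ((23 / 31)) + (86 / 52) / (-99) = 3464836979 / 21289039200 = 0.16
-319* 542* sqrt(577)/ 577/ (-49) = 172898* sqrt(577)/ 28273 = 146.89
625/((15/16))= 2000/3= 666.67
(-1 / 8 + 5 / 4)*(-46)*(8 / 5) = -414 / 5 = -82.80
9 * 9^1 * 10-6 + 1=805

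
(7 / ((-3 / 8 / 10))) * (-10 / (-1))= -5600 / 3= -1866.67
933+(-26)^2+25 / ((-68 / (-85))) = 6561 / 4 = 1640.25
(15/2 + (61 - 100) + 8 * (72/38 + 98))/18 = 29171/684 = 42.65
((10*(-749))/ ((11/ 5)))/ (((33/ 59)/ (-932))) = 2059300600/ 363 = 5673004.41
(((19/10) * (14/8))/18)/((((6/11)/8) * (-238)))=-209/18360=-0.01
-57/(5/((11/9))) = -209/15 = -13.93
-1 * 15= -15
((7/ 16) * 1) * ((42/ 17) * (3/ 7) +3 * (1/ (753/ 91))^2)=24799817/ 51408816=0.48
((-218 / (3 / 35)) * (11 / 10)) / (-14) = 1199 / 6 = 199.83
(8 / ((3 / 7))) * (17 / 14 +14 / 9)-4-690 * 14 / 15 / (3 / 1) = -4508 / 27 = -166.96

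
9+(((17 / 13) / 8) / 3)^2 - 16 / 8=681697 / 97344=7.00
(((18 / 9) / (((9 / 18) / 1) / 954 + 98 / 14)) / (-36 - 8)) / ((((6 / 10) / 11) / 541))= -860190 / 13357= -64.40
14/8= 7/4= 1.75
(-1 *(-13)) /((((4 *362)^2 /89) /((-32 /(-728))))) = 89 /3669232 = 0.00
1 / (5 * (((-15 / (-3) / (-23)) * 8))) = -23 / 200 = -0.12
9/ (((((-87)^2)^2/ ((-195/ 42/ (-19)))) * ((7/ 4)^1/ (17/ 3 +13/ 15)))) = 52/ 362835153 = 0.00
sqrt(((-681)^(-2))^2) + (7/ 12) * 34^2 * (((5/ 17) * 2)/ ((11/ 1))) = 183958541/ 5101371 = 36.06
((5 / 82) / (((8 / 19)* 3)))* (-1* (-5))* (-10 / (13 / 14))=-16625 / 6396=-2.60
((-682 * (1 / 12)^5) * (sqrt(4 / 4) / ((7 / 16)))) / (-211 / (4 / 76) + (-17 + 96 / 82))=13981 / 8982259776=0.00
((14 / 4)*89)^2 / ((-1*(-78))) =388129 / 312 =1244.00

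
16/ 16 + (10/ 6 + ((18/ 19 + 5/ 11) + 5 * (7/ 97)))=269392/ 60819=4.43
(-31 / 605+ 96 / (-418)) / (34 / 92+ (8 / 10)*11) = -148534 / 4848591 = -0.03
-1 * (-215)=215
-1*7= -7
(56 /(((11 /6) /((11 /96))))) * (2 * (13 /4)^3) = 15379 /64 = 240.30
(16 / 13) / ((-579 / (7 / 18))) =-56 / 67743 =-0.00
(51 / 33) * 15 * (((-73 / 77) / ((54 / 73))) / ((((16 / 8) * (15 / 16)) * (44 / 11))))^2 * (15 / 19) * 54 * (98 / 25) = 1931080388 / 17070075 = 113.13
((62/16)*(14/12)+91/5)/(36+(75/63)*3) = 38171/66480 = 0.57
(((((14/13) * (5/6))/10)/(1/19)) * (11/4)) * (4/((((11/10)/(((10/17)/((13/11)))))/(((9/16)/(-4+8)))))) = 109725/91936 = 1.19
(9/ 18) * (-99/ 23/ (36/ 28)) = -77/ 46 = -1.67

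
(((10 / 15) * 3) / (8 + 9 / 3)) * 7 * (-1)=-14 / 11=-1.27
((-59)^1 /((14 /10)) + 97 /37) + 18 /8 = -37.27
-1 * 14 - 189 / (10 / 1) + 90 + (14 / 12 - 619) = -8411 / 15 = -560.73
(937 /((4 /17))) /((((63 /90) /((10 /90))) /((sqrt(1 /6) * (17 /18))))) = 243.72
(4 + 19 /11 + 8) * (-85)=-12835 /11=-1166.82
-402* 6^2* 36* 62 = -32301504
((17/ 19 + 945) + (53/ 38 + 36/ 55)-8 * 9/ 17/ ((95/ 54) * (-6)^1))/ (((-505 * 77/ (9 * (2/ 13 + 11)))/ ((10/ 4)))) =-8794318527/ 1436847412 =-6.12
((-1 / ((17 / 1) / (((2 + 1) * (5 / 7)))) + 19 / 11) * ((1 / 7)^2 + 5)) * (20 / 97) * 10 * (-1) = -16.57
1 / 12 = 0.08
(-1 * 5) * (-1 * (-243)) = -1215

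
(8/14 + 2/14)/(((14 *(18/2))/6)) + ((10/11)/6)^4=2007160/58110129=0.03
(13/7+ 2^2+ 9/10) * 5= 473/14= 33.79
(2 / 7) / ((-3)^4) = 2 / 567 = 0.00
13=13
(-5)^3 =-125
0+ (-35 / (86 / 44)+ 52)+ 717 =32297 / 43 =751.09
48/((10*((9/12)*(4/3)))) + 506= 2554/5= 510.80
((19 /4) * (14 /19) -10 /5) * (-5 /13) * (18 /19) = -135 /247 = -0.55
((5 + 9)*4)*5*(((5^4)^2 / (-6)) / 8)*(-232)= 1585937500 / 3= 528645833.33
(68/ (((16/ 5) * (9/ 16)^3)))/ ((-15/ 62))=-1079296/ 2187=-493.51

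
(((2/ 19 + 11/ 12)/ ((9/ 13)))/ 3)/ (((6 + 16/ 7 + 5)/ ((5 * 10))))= 530075/ 286254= 1.85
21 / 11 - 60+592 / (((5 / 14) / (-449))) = -40937627 / 55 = -744320.49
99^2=9801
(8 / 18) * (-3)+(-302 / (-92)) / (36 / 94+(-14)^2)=-1677029 / 1273740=-1.32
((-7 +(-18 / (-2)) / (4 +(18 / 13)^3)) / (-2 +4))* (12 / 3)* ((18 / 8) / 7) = -743103 / 204680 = -3.63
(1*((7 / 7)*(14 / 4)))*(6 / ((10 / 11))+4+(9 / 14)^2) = 10793 / 280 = 38.55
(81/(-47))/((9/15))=-135/47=-2.87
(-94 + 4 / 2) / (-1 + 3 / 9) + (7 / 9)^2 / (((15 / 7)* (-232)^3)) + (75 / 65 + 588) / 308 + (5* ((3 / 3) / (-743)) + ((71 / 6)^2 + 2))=3181342302965509271 / 11284001204636160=281.93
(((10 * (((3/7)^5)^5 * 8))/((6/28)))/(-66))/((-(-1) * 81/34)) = -3161351190240/2107393545186230558411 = -0.00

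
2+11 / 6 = 23 / 6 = 3.83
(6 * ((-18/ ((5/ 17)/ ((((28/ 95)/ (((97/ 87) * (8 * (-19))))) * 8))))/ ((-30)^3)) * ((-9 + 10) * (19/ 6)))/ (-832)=0.00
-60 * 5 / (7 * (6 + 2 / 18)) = -540 / 77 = -7.01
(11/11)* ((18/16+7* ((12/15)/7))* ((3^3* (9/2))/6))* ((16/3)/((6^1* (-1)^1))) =-693/20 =-34.65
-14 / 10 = -7 / 5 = -1.40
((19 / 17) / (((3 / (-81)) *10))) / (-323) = 27 / 2890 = 0.01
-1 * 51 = -51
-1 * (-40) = 40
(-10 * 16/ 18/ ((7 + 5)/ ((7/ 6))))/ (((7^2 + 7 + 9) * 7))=-2/ 1053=-0.00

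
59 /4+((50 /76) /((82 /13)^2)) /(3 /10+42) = 199280687 /13510197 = 14.75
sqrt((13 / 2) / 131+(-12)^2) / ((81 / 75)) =25 * sqrt(9888142) / 7074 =11.11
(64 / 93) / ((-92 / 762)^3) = -147483576 / 377177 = -391.02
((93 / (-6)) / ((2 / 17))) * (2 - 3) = 527 / 4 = 131.75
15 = 15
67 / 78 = 0.86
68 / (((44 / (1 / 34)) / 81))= 81 / 22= 3.68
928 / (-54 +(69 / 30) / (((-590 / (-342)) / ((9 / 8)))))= -21900800 / 1239003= -17.68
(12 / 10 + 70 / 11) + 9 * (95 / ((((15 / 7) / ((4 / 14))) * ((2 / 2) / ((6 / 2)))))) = 19226 / 55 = 349.56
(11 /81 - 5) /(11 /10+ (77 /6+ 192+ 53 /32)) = -63040 /2690361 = -0.02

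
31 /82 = 0.38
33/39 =11/13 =0.85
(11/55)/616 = 0.00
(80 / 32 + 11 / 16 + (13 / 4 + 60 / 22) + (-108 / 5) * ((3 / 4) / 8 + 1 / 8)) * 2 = 3907 / 440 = 8.88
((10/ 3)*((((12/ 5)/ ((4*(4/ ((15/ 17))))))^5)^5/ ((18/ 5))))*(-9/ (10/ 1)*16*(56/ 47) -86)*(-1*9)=853102108707151492988645895/ 8981352844157889871436536077113660239557689344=0.00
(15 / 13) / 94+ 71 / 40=43681 / 24440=1.79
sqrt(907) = 30.12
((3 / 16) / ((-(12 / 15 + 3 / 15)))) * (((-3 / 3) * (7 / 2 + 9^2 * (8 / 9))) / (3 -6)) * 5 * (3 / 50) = -453 / 320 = -1.42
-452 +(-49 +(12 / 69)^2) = -265013 / 529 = -500.97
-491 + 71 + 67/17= -7073/17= -416.06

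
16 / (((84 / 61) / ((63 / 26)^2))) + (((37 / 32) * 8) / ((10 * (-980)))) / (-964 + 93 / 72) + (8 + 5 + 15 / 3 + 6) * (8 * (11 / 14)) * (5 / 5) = 4191637493259 / 19133250500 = 219.08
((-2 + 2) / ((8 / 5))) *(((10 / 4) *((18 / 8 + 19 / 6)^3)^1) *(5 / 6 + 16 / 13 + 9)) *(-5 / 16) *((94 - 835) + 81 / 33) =0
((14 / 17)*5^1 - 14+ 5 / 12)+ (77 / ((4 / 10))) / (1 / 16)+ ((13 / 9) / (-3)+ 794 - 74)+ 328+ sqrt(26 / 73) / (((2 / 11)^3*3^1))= 1331*sqrt(1898) / 1752+ 7560745 / 1836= 4151.15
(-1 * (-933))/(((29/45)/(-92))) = -3862620/29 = -133193.79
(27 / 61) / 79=27 / 4819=0.01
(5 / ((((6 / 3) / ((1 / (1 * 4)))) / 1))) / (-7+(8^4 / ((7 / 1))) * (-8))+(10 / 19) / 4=655675 / 4988184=0.13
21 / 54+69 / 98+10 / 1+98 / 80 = 217289 / 17640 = 12.32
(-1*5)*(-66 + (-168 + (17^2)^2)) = -416435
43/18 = 2.39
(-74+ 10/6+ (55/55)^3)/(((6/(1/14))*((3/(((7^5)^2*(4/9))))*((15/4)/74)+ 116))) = -2556158881808/349166525391549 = -0.01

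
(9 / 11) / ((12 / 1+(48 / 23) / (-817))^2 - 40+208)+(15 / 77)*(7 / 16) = 6450900891 / 73430719696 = 0.09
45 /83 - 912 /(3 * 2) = -12571 /83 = -151.46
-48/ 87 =-16/ 29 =-0.55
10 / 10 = 1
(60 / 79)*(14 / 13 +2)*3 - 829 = -844183 / 1027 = -821.99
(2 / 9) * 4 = 8 / 9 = 0.89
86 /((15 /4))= 344 /15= 22.93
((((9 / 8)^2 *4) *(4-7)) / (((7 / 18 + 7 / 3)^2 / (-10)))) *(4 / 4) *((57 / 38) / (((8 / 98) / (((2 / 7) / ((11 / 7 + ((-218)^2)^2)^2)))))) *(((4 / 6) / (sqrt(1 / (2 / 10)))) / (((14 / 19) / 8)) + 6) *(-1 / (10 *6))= -6561 / 3110452278844479717232-13851 *sqrt(5) / 27216457439889197525780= -0.00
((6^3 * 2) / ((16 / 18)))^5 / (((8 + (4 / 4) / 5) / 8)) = 1084529420087040 / 41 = 26451937075293.66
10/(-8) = -5/4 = -1.25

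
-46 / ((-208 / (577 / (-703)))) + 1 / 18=-82883 / 658008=-0.13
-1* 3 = -3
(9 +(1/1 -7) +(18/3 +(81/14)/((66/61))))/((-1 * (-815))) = 4419/251020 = 0.02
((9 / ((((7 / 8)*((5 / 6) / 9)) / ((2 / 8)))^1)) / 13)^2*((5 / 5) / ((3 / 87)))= 132.35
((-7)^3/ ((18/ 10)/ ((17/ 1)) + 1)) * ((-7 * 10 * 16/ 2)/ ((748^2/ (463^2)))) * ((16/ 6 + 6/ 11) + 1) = 1788582392275/ 6380814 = 280306.30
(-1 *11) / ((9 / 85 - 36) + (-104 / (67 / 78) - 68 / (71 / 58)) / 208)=115642670 / 386280907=0.30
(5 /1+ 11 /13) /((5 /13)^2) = 988 /25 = 39.52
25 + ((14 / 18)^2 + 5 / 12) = 8431 / 324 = 26.02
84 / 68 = 21 / 17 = 1.24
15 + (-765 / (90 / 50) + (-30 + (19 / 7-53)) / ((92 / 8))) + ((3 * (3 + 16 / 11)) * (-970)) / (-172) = -52030269 / 152306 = -341.62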